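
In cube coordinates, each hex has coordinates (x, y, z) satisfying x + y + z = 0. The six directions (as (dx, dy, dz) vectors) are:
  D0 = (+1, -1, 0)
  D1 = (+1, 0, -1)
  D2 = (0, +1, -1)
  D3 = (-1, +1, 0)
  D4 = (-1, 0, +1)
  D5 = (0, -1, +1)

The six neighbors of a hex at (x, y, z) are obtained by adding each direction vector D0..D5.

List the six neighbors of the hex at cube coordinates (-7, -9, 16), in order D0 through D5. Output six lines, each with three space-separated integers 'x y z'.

Center: (-7, -9, 16). Add each direction:
  D0: (-7, -9, 16) + (1, -1, 0) = (-6, -10, 16)
  D1: (-7, -9, 16) + (1, 0, -1) = (-6, -9, 15)
  D2: (-7, -9, 16) + (0, 1, -1) = (-7, -8, 15)
  D3: (-7, -9, 16) + (-1, 1, 0) = (-8, -8, 16)
  D4: (-7, -9, 16) + (-1, 0, 1) = (-8, -9, 17)
  D5: (-7, -9, 16) + (0, -1, 1) = (-7, -10, 17)

Answer: -6 -10 16
-6 -9 15
-7 -8 15
-8 -8 16
-8 -9 17
-7 -10 17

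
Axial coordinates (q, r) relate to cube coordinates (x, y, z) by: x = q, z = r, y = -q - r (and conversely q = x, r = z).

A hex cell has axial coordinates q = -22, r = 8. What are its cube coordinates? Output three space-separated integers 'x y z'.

x = q = -22
z = r = 8
y = -x - z = -(-22) - (8) = 14

Answer: -22 14 8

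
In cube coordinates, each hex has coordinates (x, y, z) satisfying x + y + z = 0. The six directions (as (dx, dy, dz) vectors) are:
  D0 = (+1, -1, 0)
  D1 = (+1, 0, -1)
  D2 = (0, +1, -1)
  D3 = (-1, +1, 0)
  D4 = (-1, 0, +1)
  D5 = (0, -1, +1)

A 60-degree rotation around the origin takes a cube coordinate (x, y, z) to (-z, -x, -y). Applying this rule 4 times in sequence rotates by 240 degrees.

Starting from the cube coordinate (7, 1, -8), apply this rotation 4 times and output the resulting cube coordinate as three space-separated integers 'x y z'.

Answer: -8 7 1

Derivation:
Start: (7, 1, -8)
Step 1: (7, 1, -8) -> (-(-8), -(7), -(1)) = (8, -7, -1)
Step 2: (8, -7, -1) -> (-(-1), -(8), -(-7)) = (1, -8, 7)
Step 3: (1, -8, 7) -> (-(7), -(1), -(-8)) = (-7, -1, 8)
Step 4: (-7, -1, 8) -> (-(8), -(-7), -(-1)) = (-8, 7, 1)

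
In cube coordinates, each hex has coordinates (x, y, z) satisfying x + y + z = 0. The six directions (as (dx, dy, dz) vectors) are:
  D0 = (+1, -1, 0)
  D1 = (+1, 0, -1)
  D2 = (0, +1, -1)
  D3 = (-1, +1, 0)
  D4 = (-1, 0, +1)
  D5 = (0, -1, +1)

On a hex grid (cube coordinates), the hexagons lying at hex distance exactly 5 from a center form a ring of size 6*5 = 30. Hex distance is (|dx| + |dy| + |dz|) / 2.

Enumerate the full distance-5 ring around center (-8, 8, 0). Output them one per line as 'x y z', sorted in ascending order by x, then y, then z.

Answer: -13 8 5
-13 9 4
-13 10 3
-13 11 2
-13 12 1
-13 13 0
-12 7 5
-12 13 -1
-11 6 5
-11 13 -2
-10 5 5
-10 13 -3
-9 4 5
-9 13 -4
-8 3 5
-8 13 -5
-7 3 4
-7 12 -5
-6 3 3
-6 11 -5
-5 3 2
-5 10 -5
-4 3 1
-4 9 -5
-3 3 0
-3 4 -1
-3 5 -2
-3 6 -3
-3 7 -4
-3 8 -5

Derivation:
Walk ring at distance 5 from (-8, 8, 0):
Start at center + D4*5 = (-13, 8, 5)
  hex 0: (-13, 8, 5)
  hex 1: (-12, 7, 5)
  hex 2: (-11, 6, 5)
  hex 3: (-10, 5, 5)
  hex 4: (-9, 4, 5)
  hex 5: (-8, 3, 5)
  hex 6: (-7, 3, 4)
  hex 7: (-6, 3, 3)
  hex 8: (-5, 3, 2)
  hex 9: (-4, 3, 1)
  hex 10: (-3, 3, 0)
  hex 11: (-3, 4, -1)
  hex 12: (-3, 5, -2)
  hex 13: (-3, 6, -3)
  hex 14: (-3, 7, -4)
  hex 15: (-3, 8, -5)
  hex 16: (-4, 9, -5)
  hex 17: (-5, 10, -5)
  hex 18: (-6, 11, -5)
  hex 19: (-7, 12, -5)
  hex 20: (-8, 13, -5)
  hex 21: (-9, 13, -4)
  hex 22: (-10, 13, -3)
  hex 23: (-11, 13, -2)
  hex 24: (-12, 13, -1)
  hex 25: (-13, 13, 0)
  hex 26: (-13, 12, 1)
  hex 27: (-13, 11, 2)
  hex 28: (-13, 10, 3)
  hex 29: (-13, 9, 4)
Sorted: 30 hexes.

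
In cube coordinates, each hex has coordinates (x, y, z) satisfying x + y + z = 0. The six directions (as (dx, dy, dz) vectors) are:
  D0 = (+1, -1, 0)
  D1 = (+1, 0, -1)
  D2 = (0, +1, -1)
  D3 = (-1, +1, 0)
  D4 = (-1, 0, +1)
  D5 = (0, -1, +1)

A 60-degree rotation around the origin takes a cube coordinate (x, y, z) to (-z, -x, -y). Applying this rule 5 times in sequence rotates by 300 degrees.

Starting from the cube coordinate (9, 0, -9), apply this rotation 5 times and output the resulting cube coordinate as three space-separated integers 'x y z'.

Answer: 0 9 -9

Derivation:
Start: (9, 0, -9)
Step 1: (9, 0, -9) -> (-(-9), -(9), -(0)) = (9, -9, 0)
Step 2: (9, -9, 0) -> (-(0), -(9), -(-9)) = (0, -9, 9)
Step 3: (0, -9, 9) -> (-(9), -(0), -(-9)) = (-9, 0, 9)
Step 4: (-9, 0, 9) -> (-(9), -(-9), -(0)) = (-9, 9, 0)
Step 5: (-9, 9, 0) -> (-(0), -(-9), -(9)) = (0, 9, -9)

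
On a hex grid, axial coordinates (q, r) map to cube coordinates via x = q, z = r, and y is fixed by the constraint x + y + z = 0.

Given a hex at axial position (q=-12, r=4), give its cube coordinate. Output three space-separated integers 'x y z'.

Answer: -12 8 4

Derivation:
x = q = -12
z = r = 4
y = -x - z = -(-12) - (4) = 8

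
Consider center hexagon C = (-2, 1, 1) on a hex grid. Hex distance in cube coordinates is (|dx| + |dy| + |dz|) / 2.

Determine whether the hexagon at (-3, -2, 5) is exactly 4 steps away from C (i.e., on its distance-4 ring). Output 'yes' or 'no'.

|px - cx| = |-3 - (-2)| = 1
|py - cy| = |-2 - 1| = 3
|pz - cz| = |5 - 1| = 4
distance = (1+3+4)/2 = 8/2 = 4
radius = 4; distance == radius -> yes

Answer: yes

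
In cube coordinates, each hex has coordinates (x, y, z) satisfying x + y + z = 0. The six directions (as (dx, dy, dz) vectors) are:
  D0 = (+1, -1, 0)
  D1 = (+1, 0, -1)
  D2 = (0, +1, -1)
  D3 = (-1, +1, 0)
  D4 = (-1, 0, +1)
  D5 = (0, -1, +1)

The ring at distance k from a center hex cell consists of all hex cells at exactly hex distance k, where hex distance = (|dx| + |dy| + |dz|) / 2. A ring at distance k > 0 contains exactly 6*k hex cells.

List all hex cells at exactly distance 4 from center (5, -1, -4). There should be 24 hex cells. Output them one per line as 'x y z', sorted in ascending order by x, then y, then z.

Walk ring at distance 4 from (5, -1, -4):
Start at center + D4*4 = (1, -1, 0)
  hex 0: (1, -1, 0)
  hex 1: (2, -2, 0)
  hex 2: (3, -3, 0)
  hex 3: (4, -4, 0)
  hex 4: (5, -5, 0)
  hex 5: (6, -5, -1)
  hex 6: (7, -5, -2)
  hex 7: (8, -5, -3)
  hex 8: (9, -5, -4)
  hex 9: (9, -4, -5)
  hex 10: (9, -3, -6)
  hex 11: (9, -2, -7)
  hex 12: (9, -1, -8)
  hex 13: (8, 0, -8)
  hex 14: (7, 1, -8)
  hex 15: (6, 2, -8)
  hex 16: (5, 3, -8)
  hex 17: (4, 3, -7)
  hex 18: (3, 3, -6)
  hex 19: (2, 3, -5)
  hex 20: (1, 3, -4)
  hex 21: (1, 2, -3)
  hex 22: (1, 1, -2)
  hex 23: (1, 0, -1)
Sorted: 24 hexes.

Answer: 1 -1 0
1 0 -1
1 1 -2
1 2 -3
1 3 -4
2 -2 0
2 3 -5
3 -3 0
3 3 -6
4 -4 0
4 3 -7
5 -5 0
5 3 -8
6 -5 -1
6 2 -8
7 -5 -2
7 1 -8
8 -5 -3
8 0 -8
9 -5 -4
9 -4 -5
9 -3 -6
9 -2 -7
9 -1 -8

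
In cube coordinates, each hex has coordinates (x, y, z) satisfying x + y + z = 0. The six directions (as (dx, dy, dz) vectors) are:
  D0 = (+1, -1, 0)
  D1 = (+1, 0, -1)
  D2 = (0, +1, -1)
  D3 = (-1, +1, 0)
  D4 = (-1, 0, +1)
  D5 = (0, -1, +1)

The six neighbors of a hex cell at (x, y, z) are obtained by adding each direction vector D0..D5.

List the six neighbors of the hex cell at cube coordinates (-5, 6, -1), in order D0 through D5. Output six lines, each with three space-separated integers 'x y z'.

Answer: -4 5 -1
-4 6 -2
-5 7 -2
-6 7 -1
-6 6 0
-5 5 0

Derivation:
Center: (-5, 6, -1). Add each direction:
  D0: (-5, 6, -1) + (1, -1, 0) = (-4, 5, -1)
  D1: (-5, 6, -1) + (1, 0, -1) = (-4, 6, -2)
  D2: (-5, 6, -1) + (0, 1, -1) = (-5, 7, -2)
  D3: (-5, 6, -1) + (-1, 1, 0) = (-6, 7, -1)
  D4: (-5, 6, -1) + (-1, 0, 1) = (-6, 6, 0)
  D5: (-5, 6, -1) + (0, -1, 1) = (-5, 5, 0)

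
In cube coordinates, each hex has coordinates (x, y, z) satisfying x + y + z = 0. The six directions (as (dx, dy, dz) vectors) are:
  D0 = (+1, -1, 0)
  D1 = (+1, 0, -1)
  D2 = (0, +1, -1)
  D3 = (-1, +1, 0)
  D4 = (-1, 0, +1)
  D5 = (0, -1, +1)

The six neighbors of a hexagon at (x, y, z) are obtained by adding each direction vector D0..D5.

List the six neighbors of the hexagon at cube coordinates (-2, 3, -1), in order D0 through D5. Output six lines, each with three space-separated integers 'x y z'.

Center: (-2, 3, -1). Add each direction:
  D0: (-2, 3, -1) + (1, -1, 0) = (-1, 2, -1)
  D1: (-2, 3, -1) + (1, 0, -1) = (-1, 3, -2)
  D2: (-2, 3, -1) + (0, 1, -1) = (-2, 4, -2)
  D3: (-2, 3, -1) + (-1, 1, 0) = (-3, 4, -1)
  D4: (-2, 3, -1) + (-1, 0, 1) = (-3, 3, 0)
  D5: (-2, 3, -1) + (0, -1, 1) = (-2, 2, 0)

Answer: -1 2 -1
-1 3 -2
-2 4 -2
-3 4 -1
-3 3 0
-2 2 0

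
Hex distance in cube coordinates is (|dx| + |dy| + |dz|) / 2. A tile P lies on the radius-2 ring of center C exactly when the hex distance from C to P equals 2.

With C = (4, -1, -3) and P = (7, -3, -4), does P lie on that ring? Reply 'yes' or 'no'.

|px - cx| = |7 - 4| = 3
|py - cy| = |-3 - (-1)| = 2
|pz - cz| = |-4 - (-3)| = 1
distance = (3+2+1)/2 = 6/2 = 3
radius = 2; distance != radius -> no

Answer: no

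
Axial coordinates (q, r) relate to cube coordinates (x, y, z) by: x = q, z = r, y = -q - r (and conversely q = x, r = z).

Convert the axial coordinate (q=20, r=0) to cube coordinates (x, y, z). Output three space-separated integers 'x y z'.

x = q = 20
z = r = 0
y = -x - z = -(20) - (0) = -20

Answer: 20 -20 0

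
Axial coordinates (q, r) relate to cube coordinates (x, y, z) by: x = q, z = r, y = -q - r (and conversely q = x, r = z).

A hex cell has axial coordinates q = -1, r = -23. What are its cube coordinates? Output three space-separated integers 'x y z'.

Answer: -1 24 -23

Derivation:
x = q = -1
z = r = -23
y = -x - z = -(-1) - (-23) = 24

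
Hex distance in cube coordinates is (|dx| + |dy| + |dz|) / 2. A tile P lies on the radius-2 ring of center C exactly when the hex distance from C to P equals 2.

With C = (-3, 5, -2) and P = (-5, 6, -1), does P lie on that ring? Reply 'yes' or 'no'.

|px - cx| = |-5 - (-3)| = 2
|py - cy| = |6 - 5| = 1
|pz - cz| = |-1 - (-2)| = 1
distance = (2+1+1)/2 = 4/2 = 2
radius = 2; distance == radius -> yes

Answer: yes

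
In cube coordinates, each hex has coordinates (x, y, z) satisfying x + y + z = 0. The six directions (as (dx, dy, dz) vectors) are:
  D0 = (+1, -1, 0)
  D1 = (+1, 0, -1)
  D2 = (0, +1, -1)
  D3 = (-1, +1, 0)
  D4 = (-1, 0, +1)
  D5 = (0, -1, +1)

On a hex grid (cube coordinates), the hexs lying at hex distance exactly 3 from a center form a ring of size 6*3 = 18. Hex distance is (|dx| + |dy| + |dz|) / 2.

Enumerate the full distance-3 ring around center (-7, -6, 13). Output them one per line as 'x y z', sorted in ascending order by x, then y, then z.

Walk ring at distance 3 from (-7, -6, 13):
Start at center + D4*3 = (-10, -6, 16)
  hex 0: (-10, -6, 16)
  hex 1: (-9, -7, 16)
  hex 2: (-8, -8, 16)
  hex 3: (-7, -9, 16)
  hex 4: (-6, -9, 15)
  hex 5: (-5, -9, 14)
  hex 6: (-4, -9, 13)
  hex 7: (-4, -8, 12)
  hex 8: (-4, -7, 11)
  hex 9: (-4, -6, 10)
  hex 10: (-5, -5, 10)
  hex 11: (-6, -4, 10)
  hex 12: (-7, -3, 10)
  hex 13: (-8, -3, 11)
  hex 14: (-9, -3, 12)
  hex 15: (-10, -3, 13)
  hex 16: (-10, -4, 14)
  hex 17: (-10, -5, 15)
Sorted: 18 hexes.

Answer: -10 -6 16
-10 -5 15
-10 -4 14
-10 -3 13
-9 -7 16
-9 -3 12
-8 -8 16
-8 -3 11
-7 -9 16
-7 -3 10
-6 -9 15
-6 -4 10
-5 -9 14
-5 -5 10
-4 -9 13
-4 -8 12
-4 -7 11
-4 -6 10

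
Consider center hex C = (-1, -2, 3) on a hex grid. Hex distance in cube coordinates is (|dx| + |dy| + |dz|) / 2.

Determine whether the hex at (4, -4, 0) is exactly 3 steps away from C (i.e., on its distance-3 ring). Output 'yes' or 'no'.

|px - cx| = |4 - (-1)| = 5
|py - cy| = |-4 - (-2)| = 2
|pz - cz| = |0 - 3| = 3
distance = (5+2+3)/2 = 10/2 = 5
radius = 3; distance != radius -> no

Answer: no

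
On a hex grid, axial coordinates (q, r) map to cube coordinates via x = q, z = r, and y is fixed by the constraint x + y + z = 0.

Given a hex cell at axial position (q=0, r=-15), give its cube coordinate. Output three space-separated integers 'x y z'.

x = q = 0
z = r = -15
y = -x - z = -(0) - (-15) = 15

Answer: 0 15 -15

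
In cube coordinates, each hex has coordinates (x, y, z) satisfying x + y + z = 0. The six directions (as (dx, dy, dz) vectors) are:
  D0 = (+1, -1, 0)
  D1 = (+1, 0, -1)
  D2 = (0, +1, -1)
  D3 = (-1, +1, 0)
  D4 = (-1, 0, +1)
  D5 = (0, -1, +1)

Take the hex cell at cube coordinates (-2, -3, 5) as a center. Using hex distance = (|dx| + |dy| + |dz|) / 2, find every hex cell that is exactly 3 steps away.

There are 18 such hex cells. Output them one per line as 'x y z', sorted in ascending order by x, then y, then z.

Walk ring at distance 3 from (-2, -3, 5):
Start at center + D4*3 = (-5, -3, 8)
  hex 0: (-5, -3, 8)
  hex 1: (-4, -4, 8)
  hex 2: (-3, -5, 8)
  hex 3: (-2, -6, 8)
  hex 4: (-1, -6, 7)
  hex 5: (0, -6, 6)
  hex 6: (1, -6, 5)
  hex 7: (1, -5, 4)
  hex 8: (1, -4, 3)
  hex 9: (1, -3, 2)
  hex 10: (0, -2, 2)
  hex 11: (-1, -1, 2)
  hex 12: (-2, 0, 2)
  hex 13: (-3, 0, 3)
  hex 14: (-4, 0, 4)
  hex 15: (-5, 0, 5)
  hex 16: (-5, -1, 6)
  hex 17: (-5, -2, 7)
Sorted: 18 hexes.

Answer: -5 -3 8
-5 -2 7
-5 -1 6
-5 0 5
-4 -4 8
-4 0 4
-3 -5 8
-3 0 3
-2 -6 8
-2 0 2
-1 -6 7
-1 -1 2
0 -6 6
0 -2 2
1 -6 5
1 -5 4
1 -4 3
1 -3 2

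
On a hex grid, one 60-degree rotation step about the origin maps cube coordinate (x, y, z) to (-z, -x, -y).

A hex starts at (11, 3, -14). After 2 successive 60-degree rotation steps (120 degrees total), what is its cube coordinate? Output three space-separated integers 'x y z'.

Answer: 3 -14 11

Derivation:
Start: (11, 3, -14)
Step 1: (11, 3, -14) -> (-(-14), -(11), -(3)) = (14, -11, -3)
Step 2: (14, -11, -3) -> (-(-3), -(14), -(-11)) = (3, -14, 11)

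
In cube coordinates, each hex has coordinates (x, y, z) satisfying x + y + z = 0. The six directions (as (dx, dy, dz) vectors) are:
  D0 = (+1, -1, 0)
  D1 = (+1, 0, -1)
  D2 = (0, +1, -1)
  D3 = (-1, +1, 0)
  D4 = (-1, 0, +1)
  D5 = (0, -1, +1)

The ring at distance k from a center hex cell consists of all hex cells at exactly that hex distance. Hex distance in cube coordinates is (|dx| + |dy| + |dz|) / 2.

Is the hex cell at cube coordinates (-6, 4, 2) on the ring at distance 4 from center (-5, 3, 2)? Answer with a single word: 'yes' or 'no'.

|px - cx| = |-6 - (-5)| = 1
|py - cy| = |4 - 3| = 1
|pz - cz| = |2 - 2| = 0
distance = (1+1+0)/2 = 2/2 = 1
radius = 4; distance != radius -> no

Answer: no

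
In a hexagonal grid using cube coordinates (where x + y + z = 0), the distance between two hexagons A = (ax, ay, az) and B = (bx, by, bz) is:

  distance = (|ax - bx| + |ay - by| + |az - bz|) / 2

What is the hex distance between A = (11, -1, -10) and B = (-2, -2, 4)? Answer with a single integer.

|ax - bx| = |11 - (-2)| = 13
|ay - by| = |-1 - (-2)| = 1
|az - bz| = |-10 - 4| = 14
distance = (13 + 1 + 14) / 2 = 28 / 2 = 14

Answer: 14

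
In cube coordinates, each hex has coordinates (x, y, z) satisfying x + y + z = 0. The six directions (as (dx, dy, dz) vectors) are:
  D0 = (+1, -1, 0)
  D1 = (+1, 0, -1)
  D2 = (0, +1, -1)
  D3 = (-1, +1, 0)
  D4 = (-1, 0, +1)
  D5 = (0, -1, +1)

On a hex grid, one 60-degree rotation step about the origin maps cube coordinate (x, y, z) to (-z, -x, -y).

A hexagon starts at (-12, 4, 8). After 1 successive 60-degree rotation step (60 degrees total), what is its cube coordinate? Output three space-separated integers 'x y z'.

Start: (-12, 4, 8)
Step 1: (-12, 4, 8) -> (-(8), -(-12), -(4)) = (-8, 12, -4)

Answer: -8 12 -4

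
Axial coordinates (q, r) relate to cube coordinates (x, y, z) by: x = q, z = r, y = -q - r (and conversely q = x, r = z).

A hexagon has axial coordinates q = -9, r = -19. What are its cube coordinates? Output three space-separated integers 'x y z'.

x = q = -9
z = r = -19
y = -x - z = -(-9) - (-19) = 28

Answer: -9 28 -19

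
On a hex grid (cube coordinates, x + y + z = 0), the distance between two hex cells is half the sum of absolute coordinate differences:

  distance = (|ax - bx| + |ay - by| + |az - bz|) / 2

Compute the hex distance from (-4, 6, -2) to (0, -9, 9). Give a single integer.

|ax - bx| = |-4 - 0| = 4
|ay - by| = |6 - (-9)| = 15
|az - bz| = |-2 - 9| = 11
distance = (4 + 15 + 11) / 2 = 30 / 2 = 15

Answer: 15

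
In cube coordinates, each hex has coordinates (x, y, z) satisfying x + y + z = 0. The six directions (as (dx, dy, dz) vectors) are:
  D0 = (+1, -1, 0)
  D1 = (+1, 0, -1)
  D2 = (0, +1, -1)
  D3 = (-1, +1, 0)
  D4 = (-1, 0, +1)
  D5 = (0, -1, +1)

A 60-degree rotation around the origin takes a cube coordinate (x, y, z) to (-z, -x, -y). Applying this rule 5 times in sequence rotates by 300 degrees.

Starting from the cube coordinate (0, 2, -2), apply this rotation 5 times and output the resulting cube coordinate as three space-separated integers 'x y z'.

Start: (0, 2, -2)
Step 1: (0, 2, -2) -> (-(-2), -(0), -(2)) = (2, 0, -2)
Step 2: (2, 0, -2) -> (-(-2), -(2), -(0)) = (2, -2, 0)
Step 3: (2, -2, 0) -> (-(0), -(2), -(-2)) = (0, -2, 2)
Step 4: (0, -2, 2) -> (-(2), -(0), -(-2)) = (-2, 0, 2)
Step 5: (-2, 0, 2) -> (-(2), -(-2), -(0)) = (-2, 2, 0)

Answer: -2 2 0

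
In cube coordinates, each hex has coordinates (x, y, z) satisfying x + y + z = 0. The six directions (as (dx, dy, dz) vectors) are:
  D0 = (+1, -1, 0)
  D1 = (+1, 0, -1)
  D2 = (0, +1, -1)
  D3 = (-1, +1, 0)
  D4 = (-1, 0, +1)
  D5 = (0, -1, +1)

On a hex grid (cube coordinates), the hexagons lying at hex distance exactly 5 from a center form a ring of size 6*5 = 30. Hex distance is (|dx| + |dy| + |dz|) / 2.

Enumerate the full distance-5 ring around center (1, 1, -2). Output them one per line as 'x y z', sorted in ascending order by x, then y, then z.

Answer: -4 1 3
-4 2 2
-4 3 1
-4 4 0
-4 5 -1
-4 6 -2
-3 0 3
-3 6 -3
-2 -1 3
-2 6 -4
-1 -2 3
-1 6 -5
0 -3 3
0 6 -6
1 -4 3
1 6 -7
2 -4 2
2 5 -7
3 -4 1
3 4 -7
4 -4 0
4 3 -7
5 -4 -1
5 2 -7
6 -4 -2
6 -3 -3
6 -2 -4
6 -1 -5
6 0 -6
6 1 -7

Derivation:
Walk ring at distance 5 from (1, 1, -2):
Start at center + D4*5 = (-4, 1, 3)
  hex 0: (-4, 1, 3)
  hex 1: (-3, 0, 3)
  hex 2: (-2, -1, 3)
  hex 3: (-1, -2, 3)
  hex 4: (0, -3, 3)
  hex 5: (1, -4, 3)
  hex 6: (2, -4, 2)
  hex 7: (3, -4, 1)
  hex 8: (4, -4, 0)
  hex 9: (5, -4, -1)
  hex 10: (6, -4, -2)
  hex 11: (6, -3, -3)
  hex 12: (6, -2, -4)
  hex 13: (6, -1, -5)
  hex 14: (6, 0, -6)
  hex 15: (6, 1, -7)
  hex 16: (5, 2, -7)
  hex 17: (4, 3, -7)
  hex 18: (3, 4, -7)
  hex 19: (2, 5, -7)
  hex 20: (1, 6, -7)
  hex 21: (0, 6, -6)
  hex 22: (-1, 6, -5)
  hex 23: (-2, 6, -4)
  hex 24: (-3, 6, -3)
  hex 25: (-4, 6, -2)
  hex 26: (-4, 5, -1)
  hex 27: (-4, 4, 0)
  hex 28: (-4, 3, 1)
  hex 29: (-4, 2, 2)
Sorted: 30 hexes.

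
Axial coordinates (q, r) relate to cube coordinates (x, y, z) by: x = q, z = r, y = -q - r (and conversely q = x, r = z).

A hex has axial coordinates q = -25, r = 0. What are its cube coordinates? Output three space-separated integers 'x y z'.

Answer: -25 25 0

Derivation:
x = q = -25
z = r = 0
y = -x - z = -(-25) - (0) = 25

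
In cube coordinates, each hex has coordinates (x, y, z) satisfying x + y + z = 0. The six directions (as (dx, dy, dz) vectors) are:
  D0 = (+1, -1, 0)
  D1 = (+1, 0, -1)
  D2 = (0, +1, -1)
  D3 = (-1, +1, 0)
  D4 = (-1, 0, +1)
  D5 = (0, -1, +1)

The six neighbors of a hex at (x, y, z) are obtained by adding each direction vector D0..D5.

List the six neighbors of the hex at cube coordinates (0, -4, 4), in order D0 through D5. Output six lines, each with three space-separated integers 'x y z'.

Answer: 1 -5 4
1 -4 3
0 -3 3
-1 -3 4
-1 -4 5
0 -5 5

Derivation:
Center: (0, -4, 4). Add each direction:
  D0: (0, -4, 4) + (1, -1, 0) = (1, -5, 4)
  D1: (0, -4, 4) + (1, 0, -1) = (1, -4, 3)
  D2: (0, -4, 4) + (0, 1, -1) = (0, -3, 3)
  D3: (0, -4, 4) + (-1, 1, 0) = (-1, -3, 4)
  D4: (0, -4, 4) + (-1, 0, 1) = (-1, -4, 5)
  D5: (0, -4, 4) + (0, -1, 1) = (0, -5, 5)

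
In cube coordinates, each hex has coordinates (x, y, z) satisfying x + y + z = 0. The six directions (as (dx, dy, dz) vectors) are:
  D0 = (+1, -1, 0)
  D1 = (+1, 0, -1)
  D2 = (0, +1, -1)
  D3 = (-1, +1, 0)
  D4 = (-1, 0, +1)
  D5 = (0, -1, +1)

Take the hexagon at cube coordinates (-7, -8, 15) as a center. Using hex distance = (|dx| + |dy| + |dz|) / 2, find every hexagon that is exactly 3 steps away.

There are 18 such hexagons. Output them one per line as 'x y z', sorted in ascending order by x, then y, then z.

Walk ring at distance 3 from (-7, -8, 15):
Start at center + D4*3 = (-10, -8, 18)
  hex 0: (-10, -8, 18)
  hex 1: (-9, -9, 18)
  hex 2: (-8, -10, 18)
  hex 3: (-7, -11, 18)
  hex 4: (-6, -11, 17)
  hex 5: (-5, -11, 16)
  hex 6: (-4, -11, 15)
  hex 7: (-4, -10, 14)
  hex 8: (-4, -9, 13)
  hex 9: (-4, -8, 12)
  hex 10: (-5, -7, 12)
  hex 11: (-6, -6, 12)
  hex 12: (-7, -5, 12)
  hex 13: (-8, -5, 13)
  hex 14: (-9, -5, 14)
  hex 15: (-10, -5, 15)
  hex 16: (-10, -6, 16)
  hex 17: (-10, -7, 17)
Sorted: 18 hexes.

Answer: -10 -8 18
-10 -7 17
-10 -6 16
-10 -5 15
-9 -9 18
-9 -5 14
-8 -10 18
-8 -5 13
-7 -11 18
-7 -5 12
-6 -11 17
-6 -6 12
-5 -11 16
-5 -7 12
-4 -11 15
-4 -10 14
-4 -9 13
-4 -8 12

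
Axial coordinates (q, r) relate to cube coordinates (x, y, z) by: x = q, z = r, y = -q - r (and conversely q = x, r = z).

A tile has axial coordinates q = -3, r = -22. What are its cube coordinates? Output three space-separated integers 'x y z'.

Answer: -3 25 -22

Derivation:
x = q = -3
z = r = -22
y = -x - z = -(-3) - (-22) = 25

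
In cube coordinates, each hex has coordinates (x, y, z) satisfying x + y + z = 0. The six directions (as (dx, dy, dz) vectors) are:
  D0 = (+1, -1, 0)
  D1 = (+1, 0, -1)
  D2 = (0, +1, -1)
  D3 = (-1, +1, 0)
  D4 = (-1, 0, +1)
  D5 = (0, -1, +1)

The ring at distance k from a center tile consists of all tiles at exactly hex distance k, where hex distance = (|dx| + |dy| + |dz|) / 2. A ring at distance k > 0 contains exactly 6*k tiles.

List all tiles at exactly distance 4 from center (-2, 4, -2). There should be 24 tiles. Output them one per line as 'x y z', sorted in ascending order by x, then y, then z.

Answer: -6 4 2
-6 5 1
-6 6 0
-6 7 -1
-6 8 -2
-5 3 2
-5 8 -3
-4 2 2
-4 8 -4
-3 1 2
-3 8 -5
-2 0 2
-2 8 -6
-1 0 1
-1 7 -6
0 0 0
0 6 -6
1 0 -1
1 5 -6
2 0 -2
2 1 -3
2 2 -4
2 3 -5
2 4 -6

Derivation:
Walk ring at distance 4 from (-2, 4, -2):
Start at center + D4*4 = (-6, 4, 2)
  hex 0: (-6, 4, 2)
  hex 1: (-5, 3, 2)
  hex 2: (-4, 2, 2)
  hex 3: (-3, 1, 2)
  hex 4: (-2, 0, 2)
  hex 5: (-1, 0, 1)
  hex 6: (0, 0, 0)
  hex 7: (1, 0, -1)
  hex 8: (2, 0, -2)
  hex 9: (2, 1, -3)
  hex 10: (2, 2, -4)
  hex 11: (2, 3, -5)
  hex 12: (2, 4, -6)
  hex 13: (1, 5, -6)
  hex 14: (0, 6, -6)
  hex 15: (-1, 7, -6)
  hex 16: (-2, 8, -6)
  hex 17: (-3, 8, -5)
  hex 18: (-4, 8, -4)
  hex 19: (-5, 8, -3)
  hex 20: (-6, 8, -2)
  hex 21: (-6, 7, -1)
  hex 22: (-6, 6, 0)
  hex 23: (-6, 5, 1)
Sorted: 24 hexes.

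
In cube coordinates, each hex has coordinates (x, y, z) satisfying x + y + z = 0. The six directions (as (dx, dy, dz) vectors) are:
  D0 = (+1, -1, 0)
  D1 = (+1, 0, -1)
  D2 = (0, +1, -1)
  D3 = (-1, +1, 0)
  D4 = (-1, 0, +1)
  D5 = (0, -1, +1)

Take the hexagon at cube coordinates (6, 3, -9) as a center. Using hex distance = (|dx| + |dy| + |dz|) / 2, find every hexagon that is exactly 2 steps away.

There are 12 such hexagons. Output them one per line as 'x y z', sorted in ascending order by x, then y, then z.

Walk ring at distance 2 from (6, 3, -9):
Start at center + D4*2 = (4, 3, -7)
  hex 0: (4, 3, -7)
  hex 1: (5, 2, -7)
  hex 2: (6, 1, -7)
  hex 3: (7, 1, -8)
  hex 4: (8, 1, -9)
  hex 5: (8, 2, -10)
  hex 6: (8, 3, -11)
  hex 7: (7, 4, -11)
  hex 8: (6, 5, -11)
  hex 9: (5, 5, -10)
  hex 10: (4, 5, -9)
  hex 11: (4, 4, -8)
Sorted: 12 hexes.

Answer: 4 3 -7
4 4 -8
4 5 -9
5 2 -7
5 5 -10
6 1 -7
6 5 -11
7 1 -8
7 4 -11
8 1 -9
8 2 -10
8 3 -11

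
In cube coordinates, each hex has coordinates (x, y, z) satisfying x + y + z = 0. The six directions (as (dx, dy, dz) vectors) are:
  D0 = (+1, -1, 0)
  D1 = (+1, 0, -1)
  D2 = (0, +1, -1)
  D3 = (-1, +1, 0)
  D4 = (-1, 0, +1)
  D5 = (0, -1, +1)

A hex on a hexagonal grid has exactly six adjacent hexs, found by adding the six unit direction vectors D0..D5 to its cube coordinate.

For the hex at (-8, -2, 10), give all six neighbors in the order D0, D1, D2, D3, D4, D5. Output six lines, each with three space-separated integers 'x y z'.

Center: (-8, -2, 10). Add each direction:
  D0: (-8, -2, 10) + (1, -1, 0) = (-7, -3, 10)
  D1: (-8, -2, 10) + (1, 0, -1) = (-7, -2, 9)
  D2: (-8, -2, 10) + (0, 1, -1) = (-8, -1, 9)
  D3: (-8, -2, 10) + (-1, 1, 0) = (-9, -1, 10)
  D4: (-8, -2, 10) + (-1, 0, 1) = (-9, -2, 11)
  D5: (-8, -2, 10) + (0, -1, 1) = (-8, -3, 11)

Answer: -7 -3 10
-7 -2 9
-8 -1 9
-9 -1 10
-9 -2 11
-8 -3 11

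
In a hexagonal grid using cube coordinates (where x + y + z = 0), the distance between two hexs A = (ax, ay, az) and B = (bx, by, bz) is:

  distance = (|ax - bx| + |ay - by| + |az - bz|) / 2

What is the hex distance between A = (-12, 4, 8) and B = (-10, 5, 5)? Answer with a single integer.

|ax - bx| = |-12 - (-10)| = 2
|ay - by| = |4 - 5| = 1
|az - bz| = |8 - 5| = 3
distance = (2 + 1 + 3) / 2 = 6 / 2 = 3

Answer: 3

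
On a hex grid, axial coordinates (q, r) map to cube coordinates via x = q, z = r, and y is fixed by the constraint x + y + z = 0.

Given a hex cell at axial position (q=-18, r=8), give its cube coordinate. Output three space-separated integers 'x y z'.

x = q = -18
z = r = 8
y = -x - z = -(-18) - (8) = 10

Answer: -18 10 8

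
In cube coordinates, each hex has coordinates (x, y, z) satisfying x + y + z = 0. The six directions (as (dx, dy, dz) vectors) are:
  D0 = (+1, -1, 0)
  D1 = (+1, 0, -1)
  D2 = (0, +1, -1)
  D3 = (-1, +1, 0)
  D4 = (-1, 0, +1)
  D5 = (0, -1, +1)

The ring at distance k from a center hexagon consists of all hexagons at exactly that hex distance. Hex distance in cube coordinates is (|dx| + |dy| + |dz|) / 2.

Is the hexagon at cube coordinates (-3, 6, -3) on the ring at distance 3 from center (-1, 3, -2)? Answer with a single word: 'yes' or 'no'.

Answer: yes

Derivation:
|px - cx| = |-3 - (-1)| = 2
|py - cy| = |6 - 3| = 3
|pz - cz| = |-3 - (-2)| = 1
distance = (2+3+1)/2 = 6/2 = 3
radius = 3; distance == radius -> yes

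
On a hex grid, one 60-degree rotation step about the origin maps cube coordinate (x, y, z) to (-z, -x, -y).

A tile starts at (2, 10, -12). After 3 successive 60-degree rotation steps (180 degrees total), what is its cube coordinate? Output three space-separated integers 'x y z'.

Answer: -2 -10 12

Derivation:
Start: (2, 10, -12)
Step 1: (2, 10, -12) -> (-(-12), -(2), -(10)) = (12, -2, -10)
Step 2: (12, -2, -10) -> (-(-10), -(12), -(-2)) = (10, -12, 2)
Step 3: (10, -12, 2) -> (-(2), -(10), -(-12)) = (-2, -10, 12)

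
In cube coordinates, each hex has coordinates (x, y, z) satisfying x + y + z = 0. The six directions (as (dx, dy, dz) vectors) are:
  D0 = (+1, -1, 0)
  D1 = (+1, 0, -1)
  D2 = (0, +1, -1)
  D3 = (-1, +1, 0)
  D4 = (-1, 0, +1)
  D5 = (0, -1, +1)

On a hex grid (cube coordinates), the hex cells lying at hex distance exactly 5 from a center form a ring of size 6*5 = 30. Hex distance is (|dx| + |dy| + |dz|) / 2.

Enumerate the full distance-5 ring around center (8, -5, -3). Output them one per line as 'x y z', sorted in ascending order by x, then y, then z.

Answer: 3 -5 2
3 -4 1
3 -3 0
3 -2 -1
3 -1 -2
3 0 -3
4 -6 2
4 0 -4
5 -7 2
5 0 -5
6 -8 2
6 0 -6
7 -9 2
7 0 -7
8 -10 2
8 0 -8
9 -10 1
9 -1 -8
10 -10 0
10 -2 -8
11 -10 -1
11 -3 -8
12 -10 -2
12 -4 -8
13 -10 -3
13 -9 -4
13 -8 -5
13 -7 -6
13 -6 -7
13 -5 -8

Derivation:
Walk ring at distance 5 from (8, -5, -3):
Start at center + D4*5 = (3, -5, 2)
  hex 0: (3, -5, 2)
  hex 1: (4, -6, 2)
  hex 2: (5, -7, 2)
  hex 3: (6, -8, 2)
  hex 4: (7, -9, 2)
  hex 5: (8, -10, 2)
  hex 6: (9, -10, 1)
  hex 7: (10, -10, 0)
  hex 8: (11, -10, -1)
  hex 9: (12, -10, -2)
  hex 10: (13, -10, -3)
  hex 11: (13, -9, -4)
  hex 12: (13, -8, -5)
  hex 13: (13, -7, -6)
  hex 14: (13, -6, -7)
  hex 15: (13, -5, -8)
  hex 16: (12, -4, -8)
  hex 17: (11, -3, -8)
  hex 18: (10, -2, -8)
  hex 19: (9, -1, -8)
  hex 20: (8, 0, -8)
  hex 21: (7, 0, -7)
  hex 22: (6, 0, -6)
  hex 23: (5, 0, -5)
  hex 24: (4, 0, -4)
  hex 25: (3, 0, -3)
  hex 26: (3, -1, -2)
  hex 27: (3, -2, -1)
  hex 28: (3, -3, 0)
  hex 29: (3, -4, 1)
Sorted: 30 hexes.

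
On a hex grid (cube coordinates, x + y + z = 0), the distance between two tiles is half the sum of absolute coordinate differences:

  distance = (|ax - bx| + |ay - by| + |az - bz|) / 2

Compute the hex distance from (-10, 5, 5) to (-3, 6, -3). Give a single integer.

|ax - bx| = |-10 - (-3)| = 7
|ay - by| = |5 - 6| = 1
|az - bz| = |5 - (-3)| = 8
distance = (7 + 1 + 8) / 2 = 16 / 2 = 8

Answer: 8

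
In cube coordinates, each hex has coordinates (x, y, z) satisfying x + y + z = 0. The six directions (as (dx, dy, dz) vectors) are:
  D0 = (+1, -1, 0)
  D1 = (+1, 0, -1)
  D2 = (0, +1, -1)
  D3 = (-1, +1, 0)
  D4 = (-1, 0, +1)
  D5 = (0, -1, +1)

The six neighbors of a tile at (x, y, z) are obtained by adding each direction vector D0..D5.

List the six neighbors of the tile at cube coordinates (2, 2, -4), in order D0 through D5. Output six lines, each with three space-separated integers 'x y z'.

Answer: 3 1 -4
3 2 -5
2 3 -5
1 3 -4
1 2 -3
2 1 -3

Derivation:
Center: (2, 2, -4). Add each direction:
  D0: (2, 2, -4) + (1, -1, 0) = (3, 1, -4)
  D1: (2, 2, -4) + (1, 0, -1) = (3, 2, -5)
  D2: (2, 2, -4) + (0, 1, -1) = (2, 3, -5)
  D3: (2, 2, -4) + (-1, 1, 0) = (1, 3, -4)
  D4: (2, 2, -4) + (-1, 0, 1) = (1, 2, -3)
  D5: (2, 2, -4) + (0, -1, 1) = (2, 1, -3)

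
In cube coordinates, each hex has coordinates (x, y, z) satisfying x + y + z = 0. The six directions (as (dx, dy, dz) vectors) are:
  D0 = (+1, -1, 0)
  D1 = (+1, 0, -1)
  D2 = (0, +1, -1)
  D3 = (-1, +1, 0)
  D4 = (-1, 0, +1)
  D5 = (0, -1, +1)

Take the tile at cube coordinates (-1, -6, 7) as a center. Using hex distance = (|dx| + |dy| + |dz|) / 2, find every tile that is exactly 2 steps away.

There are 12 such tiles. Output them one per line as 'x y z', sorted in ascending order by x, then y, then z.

Walk ring at distance 2 from (-1, -6, 7):
Start at center + D4*2 = (-3, -6, 9)
  hex 0: (-3, -6, 9)
  hex 1: (-2, -7, 9)
  hex 2: (-1, -8, 9)
  hex 3: (0, -8, 8)
  hex 4: (1, -8, 7)
  hex 5: (1, -7, 6)
  hex 6: (1, -6, 5)
  hex 7: (0, -5, 5)
  hex 8: (-1, -4, 5)
  hex 9: (-2, -4, 6)
  hex 10: (-3, -4, 7)
  hex 11: (-3, -5, 8)
Sorted: 12 hexes.

Answer: -3 -6 9
-3 -5 8
-3 -4 7
-2 -7 9
-2 -4 6
-1 -8 9
-1 -4 5
0 -8 8
0 -5 5
1 -8 7
1 -7 6
1 -6 5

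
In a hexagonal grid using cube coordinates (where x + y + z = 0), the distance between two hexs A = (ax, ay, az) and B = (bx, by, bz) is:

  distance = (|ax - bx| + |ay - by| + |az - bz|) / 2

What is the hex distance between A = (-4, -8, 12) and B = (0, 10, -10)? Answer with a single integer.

|ax - bx| = |-4 - 0| = 4
|ay - by| = |-8 - 10| = 18
|az - bz| = |12 - (-10)| = 22
distance = (4 + 18 + 22) / 2 = 44 / 2 = 22

Answer: 22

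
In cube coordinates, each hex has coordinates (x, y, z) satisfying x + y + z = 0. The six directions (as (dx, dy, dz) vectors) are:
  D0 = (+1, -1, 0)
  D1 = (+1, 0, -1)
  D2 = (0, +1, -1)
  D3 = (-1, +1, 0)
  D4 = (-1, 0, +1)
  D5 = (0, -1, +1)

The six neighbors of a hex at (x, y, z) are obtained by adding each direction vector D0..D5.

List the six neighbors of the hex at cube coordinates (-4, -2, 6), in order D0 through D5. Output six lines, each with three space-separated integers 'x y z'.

Center: (-4, -2, 6). Add each direction:
  D0: (-4, -2, 6) + (1, -1, 0) = (-3, -3, 6)
  D1: (-4, -2, 6) + (1, 0, -1) = (-3, -2, 5)
  D2: (-4, -2, 6) + (0, 1, -1) = (-4, -1, 5)
  D3: (-4, -2, 6) + (-1, 1, 0) = (-5, -1, 6)
  D4: (-4, -2, 6) + (-1, 0, 1) = (-5, -2, 7)
  D5: (-4, -2, 6) + (0, -1, 1) = (-4, -3, 7)

Answer: -3 -3 6
-3 -2 5
-4 -1 5
-5 -1 6
-5 -2 7
-4 -3 7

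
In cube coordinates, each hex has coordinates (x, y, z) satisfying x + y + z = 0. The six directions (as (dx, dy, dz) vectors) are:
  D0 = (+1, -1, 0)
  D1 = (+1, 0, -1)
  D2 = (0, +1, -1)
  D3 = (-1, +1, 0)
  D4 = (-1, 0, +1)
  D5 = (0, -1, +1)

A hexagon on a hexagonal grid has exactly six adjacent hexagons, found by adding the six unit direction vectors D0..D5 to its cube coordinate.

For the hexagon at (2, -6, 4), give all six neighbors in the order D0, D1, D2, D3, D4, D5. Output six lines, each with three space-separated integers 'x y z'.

Center: (2, -6, 4). Add each direction:
  D0: (2, -6, 4) + (1, -1, 0) = (3, -7, 4)
  D1: (2, -6, 4) + (1, 0, -1) = (3, -6, 3)
  D2: (2, -6, 4) + (0, 1, -1) = (2, -5, 3)
  D3: (2, -6, 4) + (-1, 1, 0) = (1, -5, 4)
  D4: (2, -6, 4) + (-1, 0, 1) = (1, -6, 5)
  D5: (2, -6, 4) + (0, -1, 1) = (2, -7, 5)

Answer: 3 -7 4
3 -6 3
2 -5 3
1 -5 4
1 -6 5
2 -7 5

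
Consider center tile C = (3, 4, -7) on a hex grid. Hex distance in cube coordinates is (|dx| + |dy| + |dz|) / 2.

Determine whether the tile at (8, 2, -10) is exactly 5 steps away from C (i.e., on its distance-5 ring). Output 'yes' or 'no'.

|px - cx| = |8 - 3| = 5
|py - cy| = |2 - 4| = 2
|pz - cz| = |-10 - (-7)| = 3
distance = (5+2+3)/2 = 10/2 = 5
radius = 5; distance == radius -> yes

Answer: yes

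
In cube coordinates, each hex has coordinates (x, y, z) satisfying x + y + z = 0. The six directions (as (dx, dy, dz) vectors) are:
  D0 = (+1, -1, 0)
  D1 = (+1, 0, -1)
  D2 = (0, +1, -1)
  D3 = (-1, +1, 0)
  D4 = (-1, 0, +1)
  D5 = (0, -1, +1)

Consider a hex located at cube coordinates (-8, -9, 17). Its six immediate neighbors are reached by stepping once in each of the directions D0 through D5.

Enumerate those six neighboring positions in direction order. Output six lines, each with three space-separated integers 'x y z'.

Answer: -7 -10 17
-7 -9 16
-8 -8 16
-9 -8 17
-9 -9 18
-8 -10 18

Derivation:
Center: (-8, -9, 17). Add each direction:
  D0: (-8, -9, 17) + (1, -1, 0) = (-7, -10, 17)
  D1: (-8, -9, 17) + (1, 0, -1) = (-7, -9, 16)
  D2: (-8, -9, 17) + (0, 1, -1) = (-8, -8, 16)
  D3: (-8, -9, 17) + (-1, 1, 0) = (-9, -8, 17)
  D4: (-8, -9, 17) + (-1, 0, 1) = (-9, -9, 18)
  D5: (-8, -9, 17) + (0, -1, 1) = (-8, -10, 18)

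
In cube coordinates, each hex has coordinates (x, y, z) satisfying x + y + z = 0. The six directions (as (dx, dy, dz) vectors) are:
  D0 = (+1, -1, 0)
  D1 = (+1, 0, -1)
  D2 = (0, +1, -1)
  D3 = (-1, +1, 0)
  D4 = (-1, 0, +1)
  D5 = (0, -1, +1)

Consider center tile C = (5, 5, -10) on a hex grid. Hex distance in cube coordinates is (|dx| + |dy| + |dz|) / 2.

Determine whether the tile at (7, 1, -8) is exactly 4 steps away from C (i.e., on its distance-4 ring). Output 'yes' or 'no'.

|px - cx| = |7 - 5| = 2
|py - cy| = |1 - 5| = 4
|pz - cz| = |-8 - (-10)| = 2
distance = (2+4+2)/2 = 8/2 = 4
radius = 4; distance == radius -> yes

Answer: yes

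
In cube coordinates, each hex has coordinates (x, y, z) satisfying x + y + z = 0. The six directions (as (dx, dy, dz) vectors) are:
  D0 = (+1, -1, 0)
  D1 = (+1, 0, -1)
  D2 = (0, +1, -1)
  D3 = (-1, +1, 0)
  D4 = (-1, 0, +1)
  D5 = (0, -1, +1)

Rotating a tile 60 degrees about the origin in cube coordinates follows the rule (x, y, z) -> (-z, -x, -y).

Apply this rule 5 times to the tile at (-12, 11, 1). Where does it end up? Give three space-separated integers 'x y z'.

Start: (-12, 11, 1)
Step 1: (-12, 11, 1) -> (-(1), -(-12), -(11)) = (-1, 12, -11)
Step 2: (-1, 12, -11) -> (-(-11), -(-1), -(12)) = (11, 1, -12)
Step 3: (11, 1, -12) -> (-(-12), -(11), -(1)) = (12, -11, -1)
Step 4: (12, -11, -1) -> (-(-1), -(12), -(-11)) = (1, -12, 11)
Step 5: (1, -12, 11) -> (-(11), -(1), -(-12)) = (-11, -1, 12)

Answer: -11 -1 12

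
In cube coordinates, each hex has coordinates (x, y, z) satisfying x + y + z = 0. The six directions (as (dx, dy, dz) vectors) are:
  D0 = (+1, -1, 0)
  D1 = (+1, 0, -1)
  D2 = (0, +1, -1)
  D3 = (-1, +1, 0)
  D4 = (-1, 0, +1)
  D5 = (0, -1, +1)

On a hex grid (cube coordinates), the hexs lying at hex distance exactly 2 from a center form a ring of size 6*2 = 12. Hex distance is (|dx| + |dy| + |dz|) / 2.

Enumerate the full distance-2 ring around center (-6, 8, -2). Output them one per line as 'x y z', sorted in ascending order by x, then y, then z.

Walk ring at distance 2 from (-6, 8, -2):
Start at center + D4*2 = (-8, 8, 0)
  hex 0: (-8, 8, 0)
  hex 1: (-7, 7, 0)
  hex 2: (-6, 6, 0)
  hex 3: (-5, 6, -1)
  hex 4: (-4, 6, -2)
  hex 5: (-4, 7, -3)
  hex 6: (-4, 8, -4)
  hex 7: (-5, 9, -4)
  hex 8: (-6, 10, -4)
  hex 9: (-7, 10, -3)
  hex 10: (-8, 10, -2)
  hex 11: (-8, 9, -1)
Sorted: 12 hexes.

Answer: -8 8 0
-8 9 -1
-8 10 -2
-7 7 0
-7 10 -3
-6 6 0
-6 10 -4
-5 6 -1
-5 9 -4
-4 6 -2
-4 7 -3
-4 8 -4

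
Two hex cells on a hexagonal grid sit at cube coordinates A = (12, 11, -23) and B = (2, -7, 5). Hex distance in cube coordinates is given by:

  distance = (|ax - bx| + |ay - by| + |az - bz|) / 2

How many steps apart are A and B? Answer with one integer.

|ax - bx| = |12 - 2| = 10
|ay - by| = |11 - (-7)| = 18
|az - bz| = |-23 - 5| = 28
distance = (10 + 18 + 28) / 2 = 56 / 2 = 28

Answer: 28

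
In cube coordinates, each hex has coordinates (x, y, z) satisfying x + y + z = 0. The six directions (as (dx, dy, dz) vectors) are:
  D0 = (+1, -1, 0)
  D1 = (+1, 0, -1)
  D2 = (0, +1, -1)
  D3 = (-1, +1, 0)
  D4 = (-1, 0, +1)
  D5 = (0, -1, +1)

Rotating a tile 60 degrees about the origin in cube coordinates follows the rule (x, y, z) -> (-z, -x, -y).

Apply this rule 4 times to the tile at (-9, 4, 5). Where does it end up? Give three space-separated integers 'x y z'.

Start: (-9, 4, 5)
Step 1: (-9, 4, 5) -> (-(5), -(-9), -(4)) = (-5, 9, -4)
Step 2: (-5, 9, -4) -> (-(-4), -(-5), -(9)) = (4, 5, -9)
Step 3: (4, 5, -9) -> (-(-9), -(4), -(5)) = (9, -4, -5)
Step 4: (9, -4, -5) -> (-(-5), -(9), -(-4)) = (5, -9, 4)

Answer: 5 -9 4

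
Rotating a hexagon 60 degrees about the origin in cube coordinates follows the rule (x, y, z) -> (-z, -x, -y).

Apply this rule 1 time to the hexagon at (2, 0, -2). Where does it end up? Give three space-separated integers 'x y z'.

Answer: 2 -2 0

Derivation:
Start: (2, 0, -2)
Step 1: (2, 0, -2) -> (-(-2), -(2), -(0)) = (2, -2, 0)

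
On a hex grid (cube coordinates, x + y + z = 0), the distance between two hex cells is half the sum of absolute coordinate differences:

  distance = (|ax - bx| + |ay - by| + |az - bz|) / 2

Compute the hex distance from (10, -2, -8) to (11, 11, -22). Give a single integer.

Answer: 14

Derivation:
|ax - bx| = |10 - 11| = 1
|ay - by| = |-2 - 11| = 13
|az - bz| = |-8 - (-22)| = 14
distance = (1 + 13 + 14) / 2 = 28 / 2 = 14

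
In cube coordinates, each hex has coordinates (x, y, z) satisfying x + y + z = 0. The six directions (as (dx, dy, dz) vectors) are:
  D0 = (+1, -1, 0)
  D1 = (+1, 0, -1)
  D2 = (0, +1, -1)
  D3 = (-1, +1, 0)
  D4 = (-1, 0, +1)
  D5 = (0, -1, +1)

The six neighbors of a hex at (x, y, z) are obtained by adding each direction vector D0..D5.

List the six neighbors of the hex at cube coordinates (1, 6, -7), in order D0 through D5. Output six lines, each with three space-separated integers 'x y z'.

Answer: 2 5 -7
2 6 -8
1 7 -8
0 7 -7
0 6 -6
1 5 -6

Derivation:
Center: (1, 6, -7). Add each direction:
  D0: (1, 6, -7) + (1, -1, 0) = (2, 5, -7)
  D1: (1, 6, -7) + (1, 0, -1) = (2, 6, -8)
  D2: (1, 6, -7) + (0, 1, -1) = (1, 7, -8)
  D3: (1, 6, -7) + (-1, 1, 0) = (0, 7, -7)
  D4: (1, 6, -7) + (-1, 0, 1) = (0, 6, -6)
  D5: (1, 6, -7) + (0, -1, 1) = (1, 5, -6)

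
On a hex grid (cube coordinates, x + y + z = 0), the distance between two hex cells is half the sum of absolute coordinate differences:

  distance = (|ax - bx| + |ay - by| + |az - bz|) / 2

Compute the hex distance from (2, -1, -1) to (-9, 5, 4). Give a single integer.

|ax - bx| = |2 - (-9)| = 11
|ay - by| = |-1 - 5| = 6
|az - bz| = |-1 - 4| = 5
distance = (11 + 6 + 5) / 2 = 22 / 2 = 11

Answer: 11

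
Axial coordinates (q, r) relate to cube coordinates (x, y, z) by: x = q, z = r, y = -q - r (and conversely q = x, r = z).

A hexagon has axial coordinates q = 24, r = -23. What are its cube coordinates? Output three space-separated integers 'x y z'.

Answer: 24 -1 -23

Derivation:
x = q = 24
z = r = -23
y = -x - z = -(24) - (-23) = -1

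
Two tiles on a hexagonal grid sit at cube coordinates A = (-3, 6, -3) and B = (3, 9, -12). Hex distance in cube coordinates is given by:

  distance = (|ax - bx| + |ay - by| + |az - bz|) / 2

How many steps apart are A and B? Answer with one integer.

|ax - bx| = |-3 - 3| = 6
|ay - by| = |6 - 9| = 3
|az - bz| = |-3 - (-12)| = 9
distance = (6 + 3 + 9) / 2 = 18 / 2 = 9

Answer: 9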